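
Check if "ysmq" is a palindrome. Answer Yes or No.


Input string: 'ysmq'
Reversed: 'qmsy'
Compare pairs: s[0]='y' vs s[3]='q' (mismatch), s[1]='s' vs s[2]='m' (mismatch)
Palindrome: No


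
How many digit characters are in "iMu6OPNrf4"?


Input string: 'iMu6OPNrf4'
Operation: count digit characters (0-9)
Scan: 'i', 'M', 'u', '6'(digit), 'O', 'P', 'N', 'r', 'f', '4'(digit)
Digits found: 2
Result: 2


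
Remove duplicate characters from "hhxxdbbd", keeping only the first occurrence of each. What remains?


Input: 'hhxxdbbd'
Operation: keep first occurrence of each character
Scan: s[0]='h' new -> keep; s[1]='h' seen -> skip; s[2]='x' new -> keep; s[3]='x' seen -> skip; s[4]='d' new -> keep; s[5]='b' new -> keep; s[6]='b' seen -> skip; s[7]='d' seen -> skip
Result: hxdb


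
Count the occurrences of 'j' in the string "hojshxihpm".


Input string: 'hojshxihpm'
Target character: 'j'
Scan each position: s[2]='j'
Matches found at indices: 2
Total: 1


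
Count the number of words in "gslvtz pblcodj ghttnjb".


Input string: 'gslvtz pblcodj ghttnjb'
Operation: split by spaces
Words found: 'gslvtz', 'pblcodj', 'ghttnjb'
Word count: 3


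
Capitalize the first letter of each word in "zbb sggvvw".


Input string: 'zbb sggvvw'
Operation: capitalize first letter of each word
Word transformations: 'zbb'->'Zbb', 'sggvvw'->'Sggvvw'
Result: Zbb Sggvvw


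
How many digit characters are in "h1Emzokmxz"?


Input string: 'h1Emzokmxz'
Operation: count digit characters (0-9)
Scan: 'h', '1'(digit), 'E', 'm', 'z', 'o', 'k', 'm', 'x', 'z'
Digits found: 1
Result: 1


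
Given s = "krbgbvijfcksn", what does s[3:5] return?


Input string: 'krbgbvijfcksn'
Operation: slice [3:5]
Extract characters: s[3]='g', s[4]='b'
Result: gb


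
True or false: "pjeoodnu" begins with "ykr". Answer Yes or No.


Input string: 'pjeoodnu'
Prefix to check: 'ykr'
First 3 characters of input: 'pje'
Match: False
Result: No


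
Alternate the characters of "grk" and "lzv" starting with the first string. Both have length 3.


String 1: 'grk'
String 2: 'lzv'
Operation: alternate characters
Pairs: 'g'+'l', 'r'+'z', 'k'+'v'
Result: glrzkv


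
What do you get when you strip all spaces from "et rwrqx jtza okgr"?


Input string: 'et rwrqx jtza okgr'
Operation: remove all spaces
Words: 'et', 'rwrqx', 'jtza', 'okgr'
Join without spaces: etrwrqxjtzaokgr


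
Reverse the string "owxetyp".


Input string: 'owxetyp'
Operation: reverse character order
Original order: 'o' -> 'w' -> 'x' -> 'e' -> 't' -> 'y' -> 'p'
Reversed order: 'p' -> 'y' -> 't' -> 'e' -> 'x' -> 'w' -> 'o'
Result: pytexwo


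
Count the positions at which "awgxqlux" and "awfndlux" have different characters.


String 1: 'awgxqlux'
String 2: 'awfndlux'
Compare each position: pos 0: 'a'=='a', pos 1: 'w'=='w', pos 2: 'g'!='f', pos 3: 'x'!='n', pos 4: 'q'!='d', pos 5: 'l'=='l', pos 6: 'u'=='u', pos 7: 'x'=='x'
Differing positions: 3
Hamming distance: 3


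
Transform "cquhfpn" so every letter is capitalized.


Input string: 'cquhfpn'
Operation: convert each letter to uppercase
Mapping: 'c'->'C', 'q'->'Q', 'u'->'U', 'h'->'H', 'f'->'F', 'p'->'P', 'n'->'N'
Result: CQUHFPN


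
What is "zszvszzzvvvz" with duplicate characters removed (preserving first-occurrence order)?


Input: 'zszvszzzvvvz'
Operation: keep first occurrence of each character
Scan: s[0]='z' new -> keep; s[1]='s' new -> keep; s[2]='z' seen -> skip; s[3]='v' new -> keep; s[4]='s' seen -> skip; s[5]='z' seen -> skip; s[6]='z' seen -> skip; s[7]='z' seen -> skip; s[8]='v' seen -> skip; s[9]='v' seen -> skip; s[10]='v' seen -> skip; s[11]='z' seen -> skip
Result: zsv


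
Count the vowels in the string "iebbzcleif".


Input string: 'iebbzcleif'
Operation: count vowels (a, e, i, o, u)
Scan: s[0]='i' (vowel), s[1]='e' (vowel), s[2]='b', s[3]='b', s[4]='z', s[5]='c', s[6]='l', s[7]='e' (vowel), s[8]='i' (vowel), s[9]='f'
Vowels found: 4
Result: 4


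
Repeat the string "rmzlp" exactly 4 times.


Input string: 'rmzlp'
Operation: repeat 4 times
Concatenation: 'rmzlp' + 'rmzlp' + 'rmzlp' + 'rmzlp'
Result: rmzlprmzlprmzlprmzlp


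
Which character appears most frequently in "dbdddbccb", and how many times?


Input: 'dbdddbccb'
Operation: tally each character
Counts: 'b':3, 'c':2, 'd':4
Maximum: 'd' appears 4 times


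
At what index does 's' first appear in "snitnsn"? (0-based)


Input string: 'snitnsn'
Target: 's'
Scanning left to right: s[0]='s'
First match at index: 0


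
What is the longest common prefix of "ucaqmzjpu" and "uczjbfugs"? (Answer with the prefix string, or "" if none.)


String 1: 'ucaqmzjpu'
String 2: 'uczjbfugs'
Compare position by position:
pos 0: 'u' vs 'u' match
pos 1: 'c' vs 'c' match
pos 2: 'a' vs 'z' differ -> stop
Longest common prefix: "uc" (length 2)


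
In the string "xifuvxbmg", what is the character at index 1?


Input string: 'xifuvxbmg'
Operation: get character at index 1
Index mapping: s[0]='x', s[1]='i'
Result: 'i'


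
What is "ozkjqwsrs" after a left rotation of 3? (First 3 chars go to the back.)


Input: 'ozkjqwsrs', shift = 3
Operation: split at index 3 and swap parts
Front part s[0:3] = 'ozk'
Back part s[3:] = 'jqwsrs'
Rotated = back + front = 'jqwsrs' + 'ozk'
Result: jqwsrsozk


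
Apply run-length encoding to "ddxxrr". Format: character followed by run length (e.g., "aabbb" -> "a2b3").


Input: 'ddxxrr'
Operation: identify consecutive runs
Runs: 'dd' -> d2, 'xx' -> x2, 'rr' -> r2
Encoded: d2x2r2


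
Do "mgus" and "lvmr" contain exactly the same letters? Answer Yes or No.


String 1: 'mgus' -> sorted: 'gmsu'
String 2: 'lvmr' -> sorted: 'lmrv'
Compare sorted forms: 'gmsu' != 'lmrv'
Anagram: No


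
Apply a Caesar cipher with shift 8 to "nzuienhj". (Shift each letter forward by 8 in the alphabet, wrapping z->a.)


Input: 'nzuienhj', shift = 8
Operation: for each letter, (position + 8) mod 26
Mapping: 'n'(13+8=21)->'v', 'z'(25+8=33, 33 mod 26=7)->'h', 'u'(20+8=28, 28 mod 26=2)->'c', 'i'(8+8=16)->'q', 'e'(4+8=12)->'m', 'n'(13+8=21)->'v', 'h'(7+8=15)->'p', 'j'(9+8=17)->'r'
Result: vhcqmvpr


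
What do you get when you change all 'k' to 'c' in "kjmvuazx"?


Input string: 'kjmvuazx'
Operation: replace 'k' with 'c'
Positions of 'k': 0
After replacement: cjmvuazx


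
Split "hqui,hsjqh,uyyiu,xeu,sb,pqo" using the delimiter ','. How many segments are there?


Input string: 'hqui,hsjqh,uyyiu,xeu,sb,pqo'
Delimiter: ','
Split result: 'hqui', 'hsjqh', 'uyyiu', 'xeu', 'sb', 'pqo'
Number of parts: 6


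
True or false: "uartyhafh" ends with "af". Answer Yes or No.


Input string: 'uartyhafh'
Suffix to check: 'af'
Last 2 characters of input: 'fh'
Match: False
Result: No


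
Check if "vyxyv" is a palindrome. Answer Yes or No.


Input string: 'vyxyv'
Reversed: 'vyxyv'
Compare pairs: s[0]='v' vs s[4]='v' (match), s[1]='y' vs s[3]='y' (match)
Palindrome: Yes


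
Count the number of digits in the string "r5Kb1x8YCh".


Input string: 'r5Kb1x8YCh'
Operation: count digit characters (0-9)
Scan: 'r', '5'(digit), 'K', 'b', '1'(digit), 'x', '8'(digit), 'Y', 'C', 'h'
Digits found: 3
Result: 3


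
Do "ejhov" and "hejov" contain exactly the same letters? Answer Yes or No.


String 1: 'ejhov' -> sorted: 'ehjov'
String 2: 'hejov' -> sorted: 'ehjov'
Compare sorted forms: 'ehjov' == 'ehjov'
Anagram: Yes


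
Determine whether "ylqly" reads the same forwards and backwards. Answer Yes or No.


Input string: 'ylqly'
Reversed: 'ylqly'
Compare pairs: s[0]='y' vs s[4]='y' (match), s[1]='l' vs s[3]='l' (match)
Palindrome: Yes


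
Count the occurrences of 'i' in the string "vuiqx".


Input string: 'vuiqx'
Target character: 'i'
Scan each position: s[2]='i'
Matches found at indices: 2
Total: 1


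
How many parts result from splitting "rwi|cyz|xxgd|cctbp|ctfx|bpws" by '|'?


Input string: 'rwi|cyz|xxgd|cctbp|ctfx|bpws'
Delimiter: '|'
Split result: 'rwi', 'cyz', 'xxgd', 'cctbp', 'ctfx', 'bpws'
Number of parts: 6


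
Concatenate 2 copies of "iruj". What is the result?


Input string: 'iruj'
Operation: repeat 2 times
Concatenation: 'iruj' + 'iruj'
Result: irujiruj


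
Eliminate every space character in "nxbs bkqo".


Input string: 'nxbs bkqo'
Operation: remove all spaces
Words: 'nxbs', 'bkqo'
Join without spaces: nxbsbkqo


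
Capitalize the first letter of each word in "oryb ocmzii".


Input string: 'oryb ocmzii'
Operation: capitalize first letter of each word
Word transformations: 'oryb'->'Oryb', 'ocmzii'->'Ocmzii'
Result: Oryb Ocmzii


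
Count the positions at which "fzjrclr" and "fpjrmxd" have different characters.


String 1: 'fzjrclr'
String 2: 'fpjrmxd'
Compare each position: pos 0: 'f'=='f', pos 1: 'z'!='p', pos 2: 'j'=='j', pos 3: 'r'=='r', pos 4: 'c'!='m', pos 5: 'l'!='x', pos 6: 'r'!='d'
Differing positions: 4
Hamming distance: 4


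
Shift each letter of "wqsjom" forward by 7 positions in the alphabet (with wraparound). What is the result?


Input: 'wqsjom', shift = 7
Operation: for each letter, (position + 7) mod 26
Mapping: 'w'(22+7=29, 29 mod 26=3)->'d', 'q'(16+7=23)->'x', 's'(18+7=25)->'z', 'j'(9+7=16)->'q', 'o'(14+7=21)->'v', 'm'(12+7=19)->'t'
Result: dxzqvt


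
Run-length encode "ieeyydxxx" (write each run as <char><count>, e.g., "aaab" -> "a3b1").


Input: 'ieeyydxxx'
Operation: identify consecutive runs
Runs: 'i' -> i1, 'ee' -> e2, 'yy' -> y2, 'd' -> d1, 'xxx' -> x3
Encoded: i1e2y2d1x3


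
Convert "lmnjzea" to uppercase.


Input string: 'lmnjzea'
Operation: convert each letter to uppercase
Mapping: 'l'->'L', 'm'->'M', 'n'->'N', 'j'->'J', 'z'->'Z', 'e'->'E', 'a'->'A'
Result: LMNJZEA


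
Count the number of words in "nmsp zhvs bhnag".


Input string: 'nmsp zhvs bhnag'
Operation: split by spaces
Words found: 'nmsp', 'zhvs', 'bhnag'
Word count: 3


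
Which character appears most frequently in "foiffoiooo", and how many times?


Input: 'foiffoiooo'
Operation: tally each character
Counts: 'f':3, 'i':2, 'o':5
Maximum: 'o' appears 5 times


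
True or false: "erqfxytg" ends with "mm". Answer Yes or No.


Input string: 'erqfxytg'
Suffix to check: 'mm'
Last 2 characters of input: 'tg'
Match: False
Result: No


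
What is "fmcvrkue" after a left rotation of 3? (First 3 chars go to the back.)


Input: 'fmcvrkue', shift = 3
Operation: split at index 3 and swap parts
Front part s[0:3] = 'fmc'
Back part s[3:] = 'vrkue'
Rotated = back + front = 'vrkue' + 'fmc'
Result: vrkuefmc


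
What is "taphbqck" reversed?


Input string: 'taphbqck'
Operation: reverse character order
Original order: 't' -> 'a' -> 'p' -> 'h' -> 'b' -> 'q' -> 'c' -> 'k'
Reversed order: 'k' -> 'c' -> 'q' -> 'b' -> 'h' -> 'p' -> 'a' -> 't'
Result: kcqbhpat


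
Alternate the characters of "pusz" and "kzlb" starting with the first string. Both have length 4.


String 1: 'pusz'
String 2: 'kzlb'
Operation: alternate characters
Pairs: 'p'+'k', 'u'+'z', 's'+'l', 'z'+'b'
Result: pkuzslzb


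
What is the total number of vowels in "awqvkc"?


Input string: 'awqvkc'
Operation: count vowels (a, e, i, o, u)
Scan: s[0]='a' (vowel), s[1]='w', s[2]='q', s[3]='v', s[4]='k', s[5]='c'
Vowels found: 1
Result: 1


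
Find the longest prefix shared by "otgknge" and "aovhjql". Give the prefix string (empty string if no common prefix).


String 1: 'otgknge'
String 2: 'aovhjql'
Compare position by position:
pos 0: 'o' vs 'a' differ -> stop
Longest common prefix: "" (length 0)


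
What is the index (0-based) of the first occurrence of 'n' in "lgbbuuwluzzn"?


Input string: 'lgbbuuwluzzn'
Target: 'n'
Scanning left to right: s[0]='l', s[1]='g', s[2]='b', s[3]='b', s[4]='u', s[5]='u', s[6]='w', s[7]='l', s[8]='u', s[9]='z', s[10]='z', s[11]='n'
First match at index: 11


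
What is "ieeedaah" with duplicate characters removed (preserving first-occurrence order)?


Input: 'ieeedaah'
Operation: keep first occurrence of each character
Scan: s[0]='i' new -> keep; s[1]='e' new -> keep; s[2]='e' seen -> skip; s[3]='e' seen -> skip; s[4]='d' new -> keep; s[5]='a' new -> keep; s[6]='a' seen -> skip; s[7]='h' new -> keep
Result: iedah


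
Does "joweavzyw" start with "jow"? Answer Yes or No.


Input string: 'joweavzyw'
Prefix to check: 'jow'
First 3 characters of input: 'jow'
Match: True
Result: Yes


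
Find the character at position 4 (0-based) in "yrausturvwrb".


Input string: 'yrausturvwrb'
Operation: get character at index 4
Index mapping: s[0]='y', s[1]='r', s[2]='a', s[3]='u', s[4]='s'
Result: 's'


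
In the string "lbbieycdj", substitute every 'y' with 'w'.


Input string: 'lbbieycdj'
Operation: replace 'y' with 'w'
Positions of 'y': 5
After replacement: lbbiewcdj


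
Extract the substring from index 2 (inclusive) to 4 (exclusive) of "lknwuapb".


Input string: 'lknwuapb'
Operation: slice [2:4]
Extract characters: s[2]='n', s[3]='w'
Result: nw


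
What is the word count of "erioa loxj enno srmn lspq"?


Input string: 'erioa loxj enno srmn lspq'
Operation: split by spaces
Words found: 'erioa', 'loxj', 'enno', 'srmn', 'lspq'
Word count: 5


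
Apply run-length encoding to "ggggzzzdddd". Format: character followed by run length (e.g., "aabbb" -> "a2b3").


Input: 'ggggzzzdddd'
Operation: identify consecutive runs
Runs: 'gggg' -> g4, 'zzz' -> z3, 'dddd' -> d4
Encoded: g4z3d4


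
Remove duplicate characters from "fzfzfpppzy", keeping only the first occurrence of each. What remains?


Input: 'fzfzfpppzy'
Operation: keep first occurrence of each character
Scan: s[0]='f' new -> keep; s[1]='z' new -> keep; s[2]='f' seen -> skip; s[3]='z' seen -> skip; s[4]='f' seen -> skip; s[5]='p' new -> keep; s[6]='p' seen -> skip; s[7]='p' seen -> skip; s[8]='z' seen -> skip; s[9]='y' new -> keep
Result: fzpy


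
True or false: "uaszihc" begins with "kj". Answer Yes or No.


Input string: 'uaszihc'
Prefix to check: 'kj'
First 2 characters of input: 'ua'
Match: False
Result: No


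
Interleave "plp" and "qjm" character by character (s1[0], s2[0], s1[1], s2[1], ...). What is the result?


String 1: 'plp'
String 2: 'qjm'
Operation: alternate characters
Pairs: 'p'+'q', 'l'+'j', 'p'+'m'
Result: pqljpm


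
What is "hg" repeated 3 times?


Input string: 'hg'
Operation: repeat 3 times
Concatenation: 'hg' + 'hg' + 'hg'
Result: hghghg


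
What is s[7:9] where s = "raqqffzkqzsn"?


Input string: 'raqqffzkqzsn'
Operation: slice [7:9]
Extract characters: s[7]='k', s[8]='q'
Result: kq


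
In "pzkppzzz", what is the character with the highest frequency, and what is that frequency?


Input: 'pzkppzzz'
Operation: tally each character
Counts: 'k':1, 'p':3, 'z':4
Maximum: 'z' appears 4 times


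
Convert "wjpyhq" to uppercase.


Input string: 'wjpyhq'
Operation: convert each letter to uppercase
Mapping: 'w'->'W', 'j'->'J', 'p'->'P', 'y'->'Y', 'h'->'H', 'q'->'Q'
Result: WJPYHQ


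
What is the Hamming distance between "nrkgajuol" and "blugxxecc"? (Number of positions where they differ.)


String 1: 'nrkgajuol'
String 2: 'blugxxecc'
Compare each position: pos 0: 'n'!='b', pos 1: 'r'!='l', pos 2: 'k'!='u', pos 3: 'g'=='g', pos 4: 'a'!='x', pos 5: 'j'!='x', pos 6: 'u'!='e', pos 7: 'o'!='c', pos 8: 'l'!='c'
Differing positions: 8
Hamming distance: 8


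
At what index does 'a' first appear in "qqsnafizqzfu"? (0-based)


Input string: 'qqsnafizqzfu'
Target: 'a'
Scanning left to right: s[0]='q', s[1]='q', s[2]='s', s[3]='n', s[4]='a'
First match at index: 4


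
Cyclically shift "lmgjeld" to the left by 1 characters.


Input: 'lmgjeld', shift = 1
Operation: split at index 1 and swap parts
Front part s[0:1] = 'l'
Back part s[1:] = 'mgjeld'
Rotated = back + front = 'mgjeld' + 'l'
Result: mgjeldl


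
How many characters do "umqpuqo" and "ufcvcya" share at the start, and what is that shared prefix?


String 1: 'umqpuqo'
String 2: 'ufcvcya'
Compare position by position:
pos 0: 'u' vs 'u' match
pos 1: 'm' vs 'f' differ -> stop
Longest common prefix: "u" (length 1)


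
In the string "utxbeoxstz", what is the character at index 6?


Input string: 'utxbeoxstz'
Operation: get character at index 6
Index mapping: s[0]='u', s[1]='t', s[2]='x', s[3]='b', s[4]='e', s[5]='o', s[6]='x'
Result: 'x'


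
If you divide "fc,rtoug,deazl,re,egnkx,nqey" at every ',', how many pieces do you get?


Input string: 'fc,rtoug,deazl,re,egnkx,nqey'
Delimiter: ','
Split result: 'fc', 'rtoug', 'deazl', 're', 'egnkx', 'nqey'
Number of parts: 6


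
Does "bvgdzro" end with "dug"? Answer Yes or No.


Input string: 'bvgdzro'
Suffix to check: 'dug'
Last 3 characters of input: 'zro'
Match: False
Result: No


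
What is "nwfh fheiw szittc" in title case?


Input string: 'nwfh fheiw szittc'
Operation: capitalize first letter of each word
Word transformations: 'nwfh'->'Nwfh', 'fheiw'->'Fheiw', 'szittc'->'Szittc'
Result: Nwfh Fheiw Szittc


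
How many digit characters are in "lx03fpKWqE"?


Input string: 'lx03fpKWqE'
Operation: count digit characters (0-9)
Scan: 'l', 'x', '0'(digit), '3'(digit), 'f', 'p', 'K', 'W', 'q', 'E'
Digits found: 2
Result: 2


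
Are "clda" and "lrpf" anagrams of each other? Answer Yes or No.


String 1: 'clda' -> sorted: 'acdl'
String 2: 'lrpf' -> sorted: 'flpr'
Compare sorted forms: 'acdl' != 'flpr'
Anagram: No


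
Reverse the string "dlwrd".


Input string: 'dlwrd'
Operation: reverse character order
Original order: 'd' -> 'l' -> 'w' -> 'r' -> 'd'
Reversed order: 'd' -> 'r' -> 'w' -> 'l' -> 'd'
Result: drwld


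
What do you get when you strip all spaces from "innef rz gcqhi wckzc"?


Input string: 'innef rz gcqhi wckzc'
Operation: remove all spaces
Words: 'innef', 'rz', 'gcqhi', 'wckzc'
Join without spaces: innefrzgcqhiwckzc


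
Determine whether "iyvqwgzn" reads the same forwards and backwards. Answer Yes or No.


Input string: 'iyvqwgzn'
Reversed: 'nzgwqvyi'
Compare pairs: s[0]='i' vs s[7]='n' (mismatch), s[1]='y' vs s[6]='z' (mismatch), s[2]='v' vs s[5]='g' (mismatch), s[3]='q' vs s[4]='w' (mismatch)
Palindrome: No


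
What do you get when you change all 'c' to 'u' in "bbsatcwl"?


Input string: 'bbsatcwl'
Operation: replace 'c' with 'u'
Positions of 'c': 5
After replacement: bbsatuwl


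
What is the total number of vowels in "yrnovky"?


Input string: 'yrnovky'
Operation: count vowels (a, e, i, o, u)
Scan: s[0]='y', s[1]='r', s[2]='n', s[3]='o' (vowel), s[4]='v', s[5]='k', s[6]='y'
Vowels found: 1
Result: 1


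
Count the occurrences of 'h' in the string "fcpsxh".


Input string: 'fcpsxh'
Target character: 'h'
Scan each position: s[5]='h'
Matches found at indices: 5
Total: 1


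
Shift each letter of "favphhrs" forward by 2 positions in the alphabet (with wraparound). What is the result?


Input: 'favphhrs', shift = 2
Operation: for each letter, (position + 2) mod 26
Mapping: 'f'(5+2=7)->'h', 'a'(0+2=2)->'c', 'v'(21+2=23)->'x', 'p'(15+2=17)->'r', 'h'(7+2=9)->'j', 'h'(7+2=9)->'j', 'r'(17+2=19)->'t', 's'(18+2=20)->'u'
Result: hcxrjjtu


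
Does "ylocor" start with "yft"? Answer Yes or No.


Input string: 'ylocor'
Prefix to check: 'yft'
First 3 characters of input: 'ylo'
Match: False
Result: No


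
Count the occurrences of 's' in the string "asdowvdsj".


Input string: 'asdowvdsj'
Target character: 's'
Scan each position: s[1]='s', s[7]='s'
Matches found at indices: 1, 7
Total: 2


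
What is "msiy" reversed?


Input string: 'msiy'
Operation: reverse character order
Original order: 'm' -> 's' -> 'i' -> 'y'
Reversed order: 'y' -> 'i' -> 's' -> 'm'
Result: yism


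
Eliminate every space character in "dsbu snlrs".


Input string: 'dsbu snlrs'
Operation: remove all spaces
Words: 'dsbu', 'snlrs'
Join without spaces: dsbusnlrs


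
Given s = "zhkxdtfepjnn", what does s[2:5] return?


Input string: 'zhkxdtfepjnn'
Operation: slice [2:5]
Extract characters: s[2]='k', s[3]='x', s[4]='d'
Result: kxd


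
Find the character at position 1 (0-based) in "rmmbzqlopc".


Input string: 'rmmbzqlopc'
Operation: get character at index 1
Index mapping: s[0]='r', s[1]='m'
Result: 'm'


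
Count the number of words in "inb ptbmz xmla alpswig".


Input string: 'inb ptbmz xmla alpswig'
Operation: split by spaces
Words found: 'inb', 'ptbmz', 'xmla', 'alpswig'
Word count: 4


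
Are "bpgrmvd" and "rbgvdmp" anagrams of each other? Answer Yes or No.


String 1: 'bpgrmvd' -> sorted: 'bdgmprv'
String 2: 'rbgvdmp' -> sorted: 'bdgmprv'
Compare sorted forms: 'bdgmprv' == 'bdgmprv'
Anagram: Yes


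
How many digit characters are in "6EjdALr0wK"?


Input string: '6EjdALr0wK'
Operation: count digit characters (0-9)
Scan: '6'(digit), 'E', 'j', 'd', 'A', 'L', 'r', '0'(digit), 'w', 'K'
Digits found: 2
Result: 2


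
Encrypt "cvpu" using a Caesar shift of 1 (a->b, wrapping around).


Input: 'cvpu', shift = 1
Operation: for each letter, (position + 1) mod 26
Mapping: 'c'(2+1=3)->'d', 'v'(21+1=22)->'w', 'p'(15+1=16)->'q', 'u'(20+1=21)->'v'
Result: dwqv


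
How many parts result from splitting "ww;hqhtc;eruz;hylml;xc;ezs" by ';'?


Input string: 'ww;hqhtc;eruz;hylml;xc;ezs'
Delimiter: ';'
Split result: 'ww', 'hqhtc', 'eruz', 'hylml', 'xc', 'ezs'
Number of parts: 6


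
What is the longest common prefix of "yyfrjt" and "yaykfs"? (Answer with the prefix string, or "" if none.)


String 1: 'yyfrjt'
String 2: 'yaykfs'
Compare position by position:
pos 0: 'y' vs 'y' match
pos 1: 'y' vs 'a' differ -> stop
Longest common prefix: "y" (length 1)


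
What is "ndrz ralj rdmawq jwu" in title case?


Input string: 'ndrz ralj rdmawq jwu'
Operation: capitalize first letter of each word
Word transformations: 'ndrz'->'Ndrz', 'ralj'->'Ralj', 'rdmawq'->'Rdmawq', 'jwu'->'Jwu'
Result: Ndrz Ralj Rdmawq Jwu


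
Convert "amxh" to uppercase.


Input string: 'amxh'
Operation: convert each letter to uppercase
Mapping: 'a'->'A', 'm'->'M', 'x'->'X', 'h'->'H'
Result: AMXH


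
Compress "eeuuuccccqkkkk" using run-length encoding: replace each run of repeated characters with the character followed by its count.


Input: 'eeuuuccccqkkkk'
Operation: identify consecutive runs
Runs: 'ee' -> e2, 'uuu' -> u3, 'cccc' -> c4, 'q' -> q1, 'kkkk' -> k4
Encoded: e2u3c4q1k4


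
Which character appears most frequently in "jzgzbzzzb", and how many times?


Input: 'jzgzbzzzb'
Operation: tally each character
Counts: 'b':2, 'g':1, 'j':1, 'z':5
Maximum: 'z' appears 5 times


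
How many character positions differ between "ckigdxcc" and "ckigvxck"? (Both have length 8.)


String 1: 'ckigdxcc'
String 2: 'ckigvxck'
Compare each position: pos 0: 'c'=='c', pos 1: 'k'=='k', pos 2: 'i'=='i', pos 3: 'g'=='g', pos 4: 'd'!='v', pos 5: 'x'=='x', pos 6: 'c'=='c', pos 7: 'c'!='k'
Differing positions: 2
Hamming distance: 2


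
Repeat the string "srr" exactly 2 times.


Input string: 'srr'
Operation: repeat 2 times
Concatenation: 'srr' + 'srr'
Result: srrsrr


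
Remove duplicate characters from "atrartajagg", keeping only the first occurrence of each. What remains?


Input: 'atrartajagg'
Operation: keep first occurrence of each character
Scan: s[0]='a' new -> keep; s[1]='t' new -> keep; s[2]='r' new -> keep; s[3]='a' seen -> skip; s[4]='r' seen -> skip; s[5]='t' seen -> skip; s[6]='a' seen -> skip; s[7]='j' new -> keep; s[8]='a' seen -> skip; s[9]='g' new -> keep; s[10]='g' seen -> skip
Result: atrjg


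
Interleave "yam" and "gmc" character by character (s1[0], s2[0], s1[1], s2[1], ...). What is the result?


String 1: 'yam'
String 2: 'gmc'
Operation: alternate characters
Pairs: 'y'+'g', 'a'+'m', 'm'+'c'
Result: ygammc


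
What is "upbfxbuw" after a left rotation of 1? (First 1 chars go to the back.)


Input: 'upbfxbuw', shift = 1
Operation: split at index 1 and swap parts
Front part s[0:1] = 'u'
Back part s[1:] = 'pbfxbuw'
Rotated = back + front = 'pbfxbuw' + 'u'
Result: pbfxbuwu


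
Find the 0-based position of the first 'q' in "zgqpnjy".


Input string: 'zgqpnjy'
Target: 'q'
Scanning left to right: s[0]='z', s[1]='g', s[2]='q'
First match at index: 2


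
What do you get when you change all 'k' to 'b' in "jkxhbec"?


Input string: 'jkxhbec'
Operation: replace 'k' with 'b'
Positions of 'k': 1
After replacement: jbxhbec


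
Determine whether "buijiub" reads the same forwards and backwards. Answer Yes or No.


Input string: 'buijiub'
Reversed: 'buijiub'
Compare pairs: s[0]='b' vs s[6]='b' (match), s[1]='u' vs s[5]='u' (match), s[2]='i' vs s[4]='i' (match)
Palindrome: Yes


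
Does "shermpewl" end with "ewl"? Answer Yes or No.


Input string: 'shermpewl'
Suffix to check: 'ewl'
Last 3 characters of input: 'ewl'
Match: True
Result: Yes


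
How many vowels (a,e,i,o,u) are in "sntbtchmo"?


Input string: 'sntbtchmo'
Operation: count vowels (a, e, i, o, u)
Scan: s[0]='s', s[1]='n', s[2]='t', s[3]='b', s[4]='t', s[5]='c', s[6]='h', s[7]='m', s[8]='o' (vowel)
Vowels found: 1
Result: 1


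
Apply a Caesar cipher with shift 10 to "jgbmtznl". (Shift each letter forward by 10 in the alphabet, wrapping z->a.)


Input: 'jgbmtznl', shift = 10
Operation: for each letter, (position + 10) mod 26
Mapping: 'j'(9+10=19)->'t', 'g'(6+10=16)->'q', 'b'(1+10=11)->'l', 'm'(12+10=22)->'w', 't'(19+10=29, 29 mod 26=3)->'d', 'z'(25+10=35, 35 mod 26=9)->'j', 'n'(13+10=23)->'x', 'l'(11+10=21)->'v'
Result: tqlwdjxv


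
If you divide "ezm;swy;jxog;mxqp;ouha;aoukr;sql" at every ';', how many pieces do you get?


Input string: 'ezm;swy;jxog;mxqp;ouha;aoukr;sql'
Delimiter: ';'
Split result: 'ezm', 'swy', 'jxog', 'mxqp', 'ouha', 'aoukr', 'sql'
Number of parts: 7


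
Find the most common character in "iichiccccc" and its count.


Input: 'iichiccccc'
Operation: tally each character
Counts: 'c':6, 'h':1, 'i':3
Maximum: 'c' appears 6 times


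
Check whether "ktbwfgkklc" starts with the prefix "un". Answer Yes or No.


Input string: 'ktbwfgkklc'
Prefix to check: 'un'
First 2 characters of input: 'kt'
Match: False
Result: No


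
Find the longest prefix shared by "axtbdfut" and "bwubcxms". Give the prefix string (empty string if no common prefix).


String 1: 'axtbdfut'
String 2: 'bwubcxms'
Compare position by position:
pos 0: 'a' vs 'b' differ -> stop
Longest common prefix: "" (length 0)


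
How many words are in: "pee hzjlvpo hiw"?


Input string: 'pee hzjlvpo hiw'
Operation: split by spaces
Words found: 'pee', 'hzjlvpo', 'hiw'
Word count: 3


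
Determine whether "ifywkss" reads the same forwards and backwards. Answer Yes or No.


Input string: 'ifywkss'
Reversed: 'sskwyfi'
Compare pairs: s[0]='i' vs s[6]='s' (mismatch), s[1]='f' vs s[5]='s' (mismatch), s[2]='y' vs s[4]='k' (mismatch)
Palindrome: No


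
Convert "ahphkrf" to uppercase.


Input string: 'ahphkrf'
Operation: convert each letter to uppercase
Mapping: 'a'->'A', 'h'->'H', 'p'->'P', 'h'->'H', 'k'->'K', 'r'->'R', 'f'->'F'
Result: AHPHKRF


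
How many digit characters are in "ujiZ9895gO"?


Input string: 'ujiZ9895gO'
Operation: count digit characters (0-9)
Scan: 'u', 'j', 'i', 'Z', '9'(digit), '8'(digit), '9'(digit), '5'(digit), 'g', 'O'
Digits found: 4
Result: 4


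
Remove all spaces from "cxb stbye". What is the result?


Input string: 'cxb stbye'
Operation: remove all spaces
Words: 'cxb', 'stbye'
Join without spaces: cxbstbye


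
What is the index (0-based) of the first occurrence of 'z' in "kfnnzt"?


Input string: 'kfnnzt'
Target: 'z'
Scanning left to right: s[0]='k', s[1]='f', s[2]='n', s[3]='n', s[4]='z'
First match at index: 4


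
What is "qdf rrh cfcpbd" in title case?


Input string: 'qdf rrh cfcpbd'
Operation: capitalize first letter of each word
Word transformations: 'qdf'->'Qdf', 'rrh'->'Rrh', 'cfcpbd'->'Cfcpbd'
Result: Qdf Rrh Cfcpbd


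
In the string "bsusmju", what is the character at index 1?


Input string: 'bsusmju'
Operation: get character at index 1
Index mapping: s[0]='b', s[1]='s'
Result: 's'


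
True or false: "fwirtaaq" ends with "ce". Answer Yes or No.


Input string: 'fwirtaaq'
Suffix to check: 'ce'
Last 2 characters of input: 'aq'
Match: False
Result: No


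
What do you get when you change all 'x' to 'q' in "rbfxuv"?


Input string: 'rbfxuv'
Operation: replace 'x' with 'q'
Positions of 'x': 3
After replacement: rbfquv


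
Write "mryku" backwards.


Input string: 'mryku'
Operation: reverse character order
Original order: 'm' -> 'r' -> 'y' -> 'k' -> 'u'
Reversed order: 'u' -> 'k' -> 'y' -> 'r' -> 'm'
Result: ukyrm


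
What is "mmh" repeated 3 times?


Input string: 'mmh'
Operation: repeat 3 times
Concatenation: 'mmh' + 'mmh' + 'mmh'
Result: mmhmmhmmh


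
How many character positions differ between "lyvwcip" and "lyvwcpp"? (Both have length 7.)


String 1: 'lyvwcip'
String 2: 'lyvwcpp'
Compare each position: pos 0: 'l'=='l', pos 1: 'y'=='y', pos 2: 'v'=='v', pos 3: 'w'=='w', pos 4: 'c'=='c', pos 5: 'i'!='p', pos 6: 'p'=='p'
Differing positions: 1
Hamming distance: 1


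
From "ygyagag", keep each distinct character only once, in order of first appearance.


Input: 'ygyagag'
Operation: keep first occurrence of each character
Scan: s[0]='y' new -> keep; s[1]='g' new -> keep; s[2]='y' seen -> skip; s[3]='a' new -> keep; s[4]='g' seen -> skip; s[5]='a' seen -> skip; s[6]='g' seen -> skip
Result: yga


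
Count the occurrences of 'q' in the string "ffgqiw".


Input string: 'ffgqiw'
Target character: 'q'
Scan each position: s[3]='q'
Matches found at indices: 3
Total: 1


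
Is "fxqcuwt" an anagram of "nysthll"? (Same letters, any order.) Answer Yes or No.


String 1: 'nysthll' -> sorted: 'hllnsty'
String 2: 'fxqcuwt' -> sorted: 'cfqtuwx'
Compare sorted forms: 'hllnsty' != 'cfqtuwx'
Anagram: No


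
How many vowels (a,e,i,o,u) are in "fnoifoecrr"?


Input string: 'fnoifoecrr'
Operation: count vowels (a, e, i, o, u)
Scan: s[0]='f', s[1]='n', s[2]='o' (vowel), s[3]='i' (vowel), s[4]='f', s[5]='o' (vowel), s[6]='e' (vowel), s[7]='c', s[8]='r', s[9]='r'
Vowels found: 4
Result: 4


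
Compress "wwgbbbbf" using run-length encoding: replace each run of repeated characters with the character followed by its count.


Input: 'wwgbbbbf'
Operation: identify consecutive runs
Runs: 'ww' -> w2, 'g' -> g1, 'bbbb' -> b4, 'f' -> f1
Encoded: w2g1b4f1


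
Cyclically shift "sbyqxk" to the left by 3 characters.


Input: 'sbyqxk', shift = 3
Operation: split at index 3 and swap parts
Front part s[0:3] = 'sby'
Back part s[3:] = 'qxk'
Rotated = back + front = 'qxk' + 'sby'
Result: qxksby


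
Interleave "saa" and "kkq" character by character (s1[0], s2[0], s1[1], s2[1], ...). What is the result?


String 1: 'saa'
String 2: 'kkq'
Operation: alternate characters
Pairs: 's'+'k', 'a'+'k', 'a'+'q'
Result: skakaq


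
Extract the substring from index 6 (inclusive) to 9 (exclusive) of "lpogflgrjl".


Input string: 'lpogflgrjl'
Operation: slice [6:9]
Extract characters: s[6]='g', s[7]='r', s[8]='j'
Result: grj


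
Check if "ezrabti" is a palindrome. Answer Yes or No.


Input string: 'ezrabti'
Reversed: 'itbarze'
Compare pairs: s[0]='e' vs s[6]='i' (mismatch), s[1]='z' vs s[5]='t' (mismatch), s[2]='r' vs s[4]='b' (mismatch)
Palindrome: No


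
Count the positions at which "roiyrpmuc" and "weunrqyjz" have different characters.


String 1: 'roiyrpmuc'
String 2: 'weunrqyjz'
Compare each position: pos 0: 'r'!='w', pos 1: 'o'!='e', pos 2: 'i'!='u', pos 3: 'y'!='n', pos 4: 'r'=='r', pos 5: 'p'!='q', pos 6: 'm'!='y', pos 7: 'u'!='j', pos 8: 'c'!='z'
Differing positions: 8
Hamming distance: 8


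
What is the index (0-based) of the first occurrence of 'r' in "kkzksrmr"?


Input string: 'kkzksrmr'
Target: 'r'
Scanning left to right: s[0]='k', s[1]='k', s[2]='z', s[3]='k', s[4]='s', s[5]='r'
First match at index: 5


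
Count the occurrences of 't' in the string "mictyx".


Input string: 'mictyx'
Target character: 't'
Scan each position: s[3]='t'
Matches found at indices: 3
Total: 1


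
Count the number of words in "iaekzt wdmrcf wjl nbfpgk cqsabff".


Input string: 'iaekzt wdmrcf wjl nbfpgk cqsabff'
Operation: split by spaces
Words found: 'iaekzt', 'wdmrcf', 'wjl', 'nbfpgk', 'cqsabff'
Word count: 5


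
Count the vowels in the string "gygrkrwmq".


Input string: 'gygrkrwmq'
Operation: count vowels (a, e, i, o, u)
Scan: s[0]='g', s[1]='y', s[2]='g', s[3]='r', s[4]='k', s[5]='r', s[6]='w', s[7]='m', s[8]='q'
Vowels found: 0
Result: 0


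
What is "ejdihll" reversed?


Input string: 'ejdihll'
Operation: reverse character order
Original order: 'e' -> 'j' -> 'd' -> 'i' -> 'h' -> 'l' -> 'l'
Reversed order: 'l' -> 'l' -> 'h' -> 'i' -> 'd' -> 'j' -> 'e'
Result: llhidje


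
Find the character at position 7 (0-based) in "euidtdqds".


Input string: 'euidtdqds'
Operation: get character at index 7
Index mapping: s[0]='e', s[1]='u', s[2]='i', s[3]='d', s[4]='t', s[5]='d', s[6]='q', s[7]='d'
Result: 'd'


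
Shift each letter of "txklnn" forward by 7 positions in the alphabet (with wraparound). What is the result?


Input: 'txklnn', shift = 7
Operation: for each letter, (position + 7) mod 26
Mapping: 't'(19+7=26, 26 mod 26=0)->'a', 'x'(23+7=30, 30 mod 26=4)->'e', 'k'(10+7=17)->'r', 'l'(11+7=18)->'s', 'n'(13+7=20)->'u', 'n'(13+7=20)->'u'
Result: aersuu


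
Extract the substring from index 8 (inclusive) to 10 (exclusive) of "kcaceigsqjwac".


Input string: 'kcaceigsqjwac'
Operation: slice [8:10]
Extract characters: s[8]='q', s[9]='j'
Result: qj


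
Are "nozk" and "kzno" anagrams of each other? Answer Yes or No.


String 1: 'nozk' -> sorted: 'knoz'
String 2: 'kzno' -> sorted: 'knoz'
Compare sorted forms: 'knoz' == 'knoz'
Anagram: Yes


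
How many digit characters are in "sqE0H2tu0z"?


Input string: 'sqE0H2tu0z'
Operation: count digit characters (0-9)
Scan: 's', 'q', 'E', '0'(digit), 'H', '2'(digit), 't', 'u', '0'(digit), 'z'
Digits found: 3
Result: 3


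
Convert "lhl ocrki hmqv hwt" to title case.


Input string: 'lhl ocrki hmqv hwt'
Operation: capitalize first letter of each word
Word transformations: 'lhl'->'Lhl', 'ocrki'->'Ocrki', 'hmqv'->'Hmqv', 'hwt'->'Hwt'
Result: Lhl Ocrki Hmqv Hwt


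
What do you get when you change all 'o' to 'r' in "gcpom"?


Input string: 'gcpom'
Operation: replace 'o' with 'r'
Positions of 'o': 3
After replacement: gcprm


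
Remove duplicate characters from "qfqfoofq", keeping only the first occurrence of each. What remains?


Input: 'qfqfoofq'
Operation: keep first occurrence of each character
Scan: s[0]='q' new -> keep; s[1]='f' new -> keep; s[2]='q' seen -> skip; s[3]='f' seen -> skip; s[4]='o' new -> keep; s[5]='o' seen -> skip; s[6]='f' seen -> skip; s[7]='q' seen -> skip
Result: qfo


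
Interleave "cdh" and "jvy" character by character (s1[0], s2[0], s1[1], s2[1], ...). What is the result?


String 1: 'cdh'
String 2: 'jvy'
Operation: alternate characters
Pairs: 'c'+'j', 'd'+'v', 'h'+'y'
Result: cjdvhy


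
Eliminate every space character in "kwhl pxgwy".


Input string: 'kwhl pxgwy'
Operation: remove all spaces
Words: 'kwhl', 'pxgwy'
Join without spaces: kwhlpxgwy


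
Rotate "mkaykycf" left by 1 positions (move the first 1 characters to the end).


Input: 'mkaykycf', shift = 1
Operation: split at index 1 and swap parts
Front part s[0:1] = 'm'
Back part s[1:] = 'kaykycf'
Rotated = back + front = 'kaykycf' + 'm'
Result: kaykycfm


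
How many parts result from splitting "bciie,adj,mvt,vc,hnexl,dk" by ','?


Input string: 'bciie,adj,mvt,vc,hnexl,dk'
Delimiter: ','
Split result: 'bciie', 'adj', 'mvt', 'vc', 'hnexl', 'dk'
Number of parts: 6


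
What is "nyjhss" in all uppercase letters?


Input string: 'nyjhss'
Operation: convert each letter to uppercase
Mapping: 'n'->'N', 'y'->'Y', 'j'->'J', 'h'->'H', 's'->'S', 's'->'S'
Result: NYJHSS


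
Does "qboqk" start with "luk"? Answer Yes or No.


Input string: 'qboqk'
Prefix to check: 'luk'
First 3 characters of input: 'qbo'
Match: False
Result: No


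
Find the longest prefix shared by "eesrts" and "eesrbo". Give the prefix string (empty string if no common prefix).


String 1: 'eesrts'
String 2: 'eesrbo'
Compare position by position:
pos 0: 'e' vs 'e' match
pos 1: 'e' vs 'e' match
pos 2: 's' vs 's' match
pos 3: 'r' vs 'r' match
pos 4: 't' vs 'b' differ -> stop
Longest common prefix: "eesr" (length 4)


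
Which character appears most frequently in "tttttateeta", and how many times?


Input: 'tttttateeta'
Operation: tally each character
Counts: 'a':2, 'e':2, 't':7
Maximum: 't' appears 7 times


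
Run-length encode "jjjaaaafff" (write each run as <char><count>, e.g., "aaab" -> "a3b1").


Input: 'jjjaaaafff'
Operation: identify consecutive runs
Runs: 'jjj' -> j3, 'aaaa' -> a4, 'fff' -> f3
Encoded: j3a4f3


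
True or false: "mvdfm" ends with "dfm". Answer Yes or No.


Input string: 'mvdfm'
Suffix to check: 'dfm'
Last 3 characters of input: 'dfm'
Match: True
Result: Yes


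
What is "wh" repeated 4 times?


Input string: 'wh'
Operation: repeat 4 times
Concatenation: 'wh' + 'wh' + 'wh' + 'wh'
Result: whwhwhwh


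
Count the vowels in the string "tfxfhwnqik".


Input string: 'tfxfhwnqik'
Operation: count vowels (a, e, i, o, u)
Scan: s[0]='t', s[1]='f', s[2]='x', s[3]='f', s[4]='h', s[5]='w', s[6]='n', s[7]='q', s[8]='i' (vowel), s[9]='k'
Vowels found: 1
Result: 1


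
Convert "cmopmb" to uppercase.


Input string: 'cmopmb'
Operation: convert each letter to uppercase
Mapping: 'c'->'C', 'm'->'M', 'o'->'O', 'p'->'P', 'm'->'M', 'b'->'B'
Result: CMOPMB


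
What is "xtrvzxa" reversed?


Input string: 'xtrvzxa'
Operation: reverse character order
Original order: 'x' -> 't' -> 'r' -> 'v' -> 'z' -> 'x' -> 'a'
Reversed order: 'a' -> 'x' -> 'z' -> 'v' -> 'r' -> 't' -> 'x'
Result: axzvrtx


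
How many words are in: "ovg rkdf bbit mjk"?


Input string: 'ovg rkdf bbit mjk'
Operation: split by spaces
Words found: 'ovg', 'rkdf', 'bbit', 'mjk'
Word count: 4


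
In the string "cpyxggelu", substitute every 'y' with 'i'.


Input string: 'cpyxggelu'
Operation: replace 'y' with 'i'
Positions of 'y': 2
After replacement: cpixggelu


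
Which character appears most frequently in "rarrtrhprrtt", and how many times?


Input: 'rarrtrhprrtt'
Operation: tally each character
Counts: 'a':1, 'h':1, 'p':1, 'r':6, 't':3
Maximum: 'r' appears 6 times


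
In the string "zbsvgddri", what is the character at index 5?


Input string: 'zbsvgddri'
Operation: get character at index 5
Index mapping: s[0]='z', s[1]='b', s[2]='s', s[3]='v', s[4]='g', s[5]='d'
Result: 'd'


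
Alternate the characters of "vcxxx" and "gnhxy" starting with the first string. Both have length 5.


String 1: 'vcxxx'
String 2: 'gnhxy'
Operation: alternate characters
Pairs: 'v'+'g', 'c'+'n', 'x'+'h', 'x'+'x', 'x'+'y'
Result: vgcnxhxxxy


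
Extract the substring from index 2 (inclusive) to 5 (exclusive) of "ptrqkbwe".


Input string: 'ptrqkbwe'
Operation: slice [2:5]
Extract characters: s[2]='r', s[3]='q', s[4]='k'
Result: rqk


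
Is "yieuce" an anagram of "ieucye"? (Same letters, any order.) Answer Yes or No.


String 1: 'ieucye' -> sorted: 'ceeiuy'
String 2: 'yieuce' -> sorted: 'ceeiuy'
Compare sorted forms: 'ceeiuy' == 'ceeiuy'
Anagram: Yes


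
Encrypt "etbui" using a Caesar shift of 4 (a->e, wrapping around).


Input: 'etbui', shift = 4
Operation: for each letter, (position + 4) mod 26
Mapping: 'e'(4+4=8)->'i', 't'(19+4=23)->'x', 'b'(1+4=5)->'f', 'u'(20+4=24)->'y', 'i'(8+4=12)->'m'
Result: ixfym


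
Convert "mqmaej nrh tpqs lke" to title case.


Input string: 'mqmaej nrh tpqs lke'
Operation: capitalize first letter of each word
Word transformations: 'mqmaej'->'Mqmaej', 'nrh'->'Nrh', 'tpqs'->'Tpqs', 'lke'->'Lke'
Result: Mqmaej Nrh Tpqs Lke
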